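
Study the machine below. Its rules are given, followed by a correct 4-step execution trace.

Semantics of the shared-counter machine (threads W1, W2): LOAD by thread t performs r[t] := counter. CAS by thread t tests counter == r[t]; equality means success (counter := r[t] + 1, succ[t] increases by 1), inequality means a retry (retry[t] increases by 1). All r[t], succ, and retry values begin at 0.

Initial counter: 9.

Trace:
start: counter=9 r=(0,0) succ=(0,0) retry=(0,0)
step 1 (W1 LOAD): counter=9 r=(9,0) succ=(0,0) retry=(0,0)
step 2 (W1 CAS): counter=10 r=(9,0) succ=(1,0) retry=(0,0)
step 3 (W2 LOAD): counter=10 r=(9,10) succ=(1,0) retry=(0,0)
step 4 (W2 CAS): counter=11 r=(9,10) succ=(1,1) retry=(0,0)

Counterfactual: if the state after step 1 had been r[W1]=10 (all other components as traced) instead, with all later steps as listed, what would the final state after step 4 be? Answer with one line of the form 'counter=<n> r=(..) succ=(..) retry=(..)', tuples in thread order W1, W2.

counter=10 r=(10,9) succ=(0,1) retry=(1,0)

state after step 1 := counter=9 r=(10,0) succ=(0,0) retry=(0,0)
step 2 (W1 CAS): counter=9 r=(10,0) succ=(0,0) retry=(1,0)
step 3 (W2 LOAD): counter=9 r=(10,9) succ=(0,0) retry=(1,0)
step 4 (W2 CAS): counter=10 r=(10,9) succ=(0,1) retry=(1,0)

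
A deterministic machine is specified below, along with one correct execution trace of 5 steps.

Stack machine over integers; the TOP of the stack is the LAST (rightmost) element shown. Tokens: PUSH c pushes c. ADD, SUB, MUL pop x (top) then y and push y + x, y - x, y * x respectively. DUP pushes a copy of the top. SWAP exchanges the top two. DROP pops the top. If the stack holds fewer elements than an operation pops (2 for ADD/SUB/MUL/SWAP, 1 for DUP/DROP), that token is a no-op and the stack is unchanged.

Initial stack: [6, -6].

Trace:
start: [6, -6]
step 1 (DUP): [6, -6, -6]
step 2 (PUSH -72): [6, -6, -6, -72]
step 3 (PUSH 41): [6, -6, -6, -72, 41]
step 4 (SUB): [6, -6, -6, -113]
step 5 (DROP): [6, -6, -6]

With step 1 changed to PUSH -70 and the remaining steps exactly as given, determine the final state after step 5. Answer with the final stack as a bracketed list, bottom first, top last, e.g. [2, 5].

[6, -6, -70]

(re-executing from step 1 with the substitution; state before step 1: [6, -6])
step 1 (PUSH -70): [6, -6, -70]
step 2 (PUSH -72): [6, -6, -70, -72]
step 3 (PUSH 41): [6, -6, -70, -72, 41]
step 4 (SUB): [6, -6, -70, -113]
step 5 (DROP): [6, -6, -70]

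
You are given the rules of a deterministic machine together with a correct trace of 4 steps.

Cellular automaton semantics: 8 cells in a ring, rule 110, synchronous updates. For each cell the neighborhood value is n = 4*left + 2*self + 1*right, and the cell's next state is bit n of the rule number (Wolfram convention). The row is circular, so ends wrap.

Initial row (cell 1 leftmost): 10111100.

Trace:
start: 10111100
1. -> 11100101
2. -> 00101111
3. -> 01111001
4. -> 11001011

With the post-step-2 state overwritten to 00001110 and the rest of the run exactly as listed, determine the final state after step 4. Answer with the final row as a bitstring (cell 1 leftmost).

state after step 2 := 00001110
3. -> 00011010
4. -> 00111110

00111110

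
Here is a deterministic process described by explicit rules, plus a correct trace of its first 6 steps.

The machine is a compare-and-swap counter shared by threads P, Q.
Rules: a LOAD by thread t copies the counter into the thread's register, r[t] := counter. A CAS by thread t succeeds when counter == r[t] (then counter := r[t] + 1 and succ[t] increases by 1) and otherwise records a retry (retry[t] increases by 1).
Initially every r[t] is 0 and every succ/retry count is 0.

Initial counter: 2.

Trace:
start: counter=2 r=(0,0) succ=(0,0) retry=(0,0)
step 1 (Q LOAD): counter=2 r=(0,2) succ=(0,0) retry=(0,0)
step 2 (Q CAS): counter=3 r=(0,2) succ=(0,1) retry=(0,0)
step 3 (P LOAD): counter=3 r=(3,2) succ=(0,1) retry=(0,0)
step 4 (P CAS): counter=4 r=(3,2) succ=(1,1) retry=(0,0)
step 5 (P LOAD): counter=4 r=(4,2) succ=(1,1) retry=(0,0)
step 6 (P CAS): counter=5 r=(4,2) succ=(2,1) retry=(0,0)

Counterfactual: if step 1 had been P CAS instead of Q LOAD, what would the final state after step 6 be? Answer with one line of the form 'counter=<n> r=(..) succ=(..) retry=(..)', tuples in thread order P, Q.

(re-executing from step 1 with the substitution; state before step 1: counter=2 r=(0,0) succ=(0,0) retry=(0,0))
step 1 (P CAS): counter=2 r=(0,0) succ=(0,0) retry=(1,0)
step 2 (Q CAS): counter=2 r=(0,0) succ=(0,0) retry=(1,1)
step 3 (P LOAD): counter=2 r=(2,0) succ=(0,0) retry=(1,1)
step 4 (P CAS): counter=3 r=(2,0) succ=(1,0) retry=(1,1)
step 5 (P LOAD): counter=3 r=(3,0) succ=(1,0) retry=(1,1)
step 6 (P CAS): counter=4 r=(3,0) succ=(2,0) retry=(1,1)

counter=4 r=(3,0) succ=(2,0) retry=(1,1)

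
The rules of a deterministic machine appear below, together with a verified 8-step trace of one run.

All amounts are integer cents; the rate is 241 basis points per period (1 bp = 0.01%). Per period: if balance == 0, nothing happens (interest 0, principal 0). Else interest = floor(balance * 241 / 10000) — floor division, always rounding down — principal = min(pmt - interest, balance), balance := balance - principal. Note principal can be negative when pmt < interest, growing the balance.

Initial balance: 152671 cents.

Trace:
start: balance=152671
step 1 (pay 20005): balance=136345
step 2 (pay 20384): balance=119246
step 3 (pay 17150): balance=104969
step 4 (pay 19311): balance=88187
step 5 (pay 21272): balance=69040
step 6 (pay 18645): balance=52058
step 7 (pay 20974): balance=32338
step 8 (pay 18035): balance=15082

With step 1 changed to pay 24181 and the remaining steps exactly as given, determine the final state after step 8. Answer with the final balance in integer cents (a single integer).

(re-executing from step 1 with the substitution; state before step 1: balance=152671)
step 1 (pay 24181): balance=132169
step 2 (pay 20384): balance=114970
step 3 (pay 17150): balance=100590
step 4 (pay 19311): balance=83703
step 5 (pay 21272): balance=64448
step 6 (pay 18645): balance=47356
step 7 (pay 20974): balance=27523
step 8 (pay 18035): balance=10151

10151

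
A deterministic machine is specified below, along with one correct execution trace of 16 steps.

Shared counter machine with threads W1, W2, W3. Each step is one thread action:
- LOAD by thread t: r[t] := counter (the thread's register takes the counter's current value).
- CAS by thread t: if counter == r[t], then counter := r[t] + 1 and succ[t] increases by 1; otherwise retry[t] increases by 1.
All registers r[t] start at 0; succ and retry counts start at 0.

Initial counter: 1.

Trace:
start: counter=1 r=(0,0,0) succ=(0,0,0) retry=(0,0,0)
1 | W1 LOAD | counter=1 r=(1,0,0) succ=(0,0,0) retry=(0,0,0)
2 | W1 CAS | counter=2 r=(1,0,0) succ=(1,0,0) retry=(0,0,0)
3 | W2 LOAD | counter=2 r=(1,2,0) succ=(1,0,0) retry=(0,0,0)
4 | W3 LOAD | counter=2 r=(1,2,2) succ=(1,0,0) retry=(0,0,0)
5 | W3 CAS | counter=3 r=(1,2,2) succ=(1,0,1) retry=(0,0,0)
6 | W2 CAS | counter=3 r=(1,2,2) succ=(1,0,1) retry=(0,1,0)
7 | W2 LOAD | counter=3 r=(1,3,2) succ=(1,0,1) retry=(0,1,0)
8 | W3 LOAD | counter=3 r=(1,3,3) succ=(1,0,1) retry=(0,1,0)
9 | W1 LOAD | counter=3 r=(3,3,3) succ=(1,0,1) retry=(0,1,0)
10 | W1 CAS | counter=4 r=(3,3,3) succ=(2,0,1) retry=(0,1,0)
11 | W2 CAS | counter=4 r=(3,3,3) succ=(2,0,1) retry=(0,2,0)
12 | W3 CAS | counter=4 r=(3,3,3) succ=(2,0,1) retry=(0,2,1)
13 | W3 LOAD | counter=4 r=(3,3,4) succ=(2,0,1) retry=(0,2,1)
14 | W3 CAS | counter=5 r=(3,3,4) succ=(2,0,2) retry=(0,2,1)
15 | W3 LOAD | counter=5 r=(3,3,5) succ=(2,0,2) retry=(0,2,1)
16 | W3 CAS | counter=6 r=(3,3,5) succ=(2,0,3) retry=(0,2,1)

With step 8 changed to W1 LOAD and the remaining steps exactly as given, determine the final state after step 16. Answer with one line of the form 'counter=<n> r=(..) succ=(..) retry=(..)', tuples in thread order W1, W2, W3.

(re-executing from step 8 with the substitution; state before step 8: counter=3 r=(1,3,2) succ=(1,0,1) retry=(0,1,0))
8 | W1 LOAD | counter=3 r=(3,3,2) succ=(1,0,1) retry=(0,1,0)
9 | W1 LOAD | counter=3 r=(3,3,2) succ=(1,0,1) retry=(0,1,0)
10 | W1 CAS | counter=4 r=(3,3,2) succ=(2,0,1) retry=(0,1,0)
11 | W2 CAS | counter=4 r=(3,3,2) succ=(2,0,1) retry=(0,2,0)
12 | W3 CAS | counter=4 r=(3,3,2) succ=(2,0,1) retry=(0,2,1)
13 | W3 LOAD | counter=4 r=(3,3,4) succ=(2,0,1) retry=(0,2,1)
14 | W3 CAS | counter=5 r=(3,3,4) succ=(2,0,2) retry=(0,2,1)
15 | W3 LOAD | counter=5 r=(3,3,5) succ=(2,0,2) retry=(0,2,1)
16 | W3 CAS | counter=6 r=(3,3,5) succ=(2,0,3) retry=(0,2,1)

counter=6 r=(3,3,5) succ=(2,0,3) retry=(0,2,1)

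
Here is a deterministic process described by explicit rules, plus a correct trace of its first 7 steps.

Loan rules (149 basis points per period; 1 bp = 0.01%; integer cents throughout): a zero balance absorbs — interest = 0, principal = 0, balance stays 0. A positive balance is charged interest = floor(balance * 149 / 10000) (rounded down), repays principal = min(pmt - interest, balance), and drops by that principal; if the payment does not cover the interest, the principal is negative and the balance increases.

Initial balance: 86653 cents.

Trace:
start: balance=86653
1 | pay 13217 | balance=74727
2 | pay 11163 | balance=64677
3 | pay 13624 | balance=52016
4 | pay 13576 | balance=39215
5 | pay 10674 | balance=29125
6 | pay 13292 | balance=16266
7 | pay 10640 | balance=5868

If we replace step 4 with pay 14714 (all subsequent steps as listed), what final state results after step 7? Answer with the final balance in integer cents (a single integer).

4678

(re-executing from step 4 with the substitution; state before step 4: balance=52016)
4 | pay 14714 | balance=38077
5 | pay 10674 | balance=27970
6 | pay 13292 | balance=15094
7 | pay 10640 | balance=4678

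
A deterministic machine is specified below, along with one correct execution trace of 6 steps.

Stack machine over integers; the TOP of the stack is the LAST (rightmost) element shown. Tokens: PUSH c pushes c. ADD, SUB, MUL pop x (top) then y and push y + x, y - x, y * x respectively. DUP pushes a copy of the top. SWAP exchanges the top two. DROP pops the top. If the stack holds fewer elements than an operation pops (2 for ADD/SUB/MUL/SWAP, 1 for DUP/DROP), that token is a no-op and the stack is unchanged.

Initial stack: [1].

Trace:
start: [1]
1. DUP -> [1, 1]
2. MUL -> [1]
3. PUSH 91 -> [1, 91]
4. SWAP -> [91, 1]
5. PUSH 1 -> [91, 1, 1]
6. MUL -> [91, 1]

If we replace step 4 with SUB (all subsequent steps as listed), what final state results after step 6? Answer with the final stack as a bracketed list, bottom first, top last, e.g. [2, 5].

(re-executing from step 4 with the substitution; state before step 4: [1, 91])
4. SUB -> [-90]
5. PUSH 1 -> [-90, 1]
6. MUL -> [-90]

[-90]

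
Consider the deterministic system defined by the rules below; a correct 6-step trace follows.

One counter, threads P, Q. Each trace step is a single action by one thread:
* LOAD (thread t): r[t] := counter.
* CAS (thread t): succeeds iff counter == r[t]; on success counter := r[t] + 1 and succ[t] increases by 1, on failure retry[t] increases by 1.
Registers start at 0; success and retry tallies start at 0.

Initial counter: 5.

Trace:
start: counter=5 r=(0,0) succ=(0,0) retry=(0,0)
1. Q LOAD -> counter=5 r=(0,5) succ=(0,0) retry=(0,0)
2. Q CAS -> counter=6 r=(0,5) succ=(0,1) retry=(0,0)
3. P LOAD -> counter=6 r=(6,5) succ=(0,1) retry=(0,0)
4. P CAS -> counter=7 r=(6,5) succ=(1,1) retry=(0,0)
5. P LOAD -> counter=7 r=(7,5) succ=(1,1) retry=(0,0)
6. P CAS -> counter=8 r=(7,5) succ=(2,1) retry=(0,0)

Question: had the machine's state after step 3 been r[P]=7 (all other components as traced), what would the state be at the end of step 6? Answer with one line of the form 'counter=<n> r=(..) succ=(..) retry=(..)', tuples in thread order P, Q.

state after step 3 := counter=6 r=(7,5) succ=(0,1) retry=(0,0)
4. P CAS -> counter=6 r=(7,5) succ=(0,1) retry=(1,0)
5. P LOAD -> counter=6 r=(6,5) succ=(0,1) retry=(1,0)
6. P CAS -> counter=7 r=(6,5) succ=(1,1) retry=(1,0)

counter=7 r=(6,5) succ=(1,1) retry=(1,0)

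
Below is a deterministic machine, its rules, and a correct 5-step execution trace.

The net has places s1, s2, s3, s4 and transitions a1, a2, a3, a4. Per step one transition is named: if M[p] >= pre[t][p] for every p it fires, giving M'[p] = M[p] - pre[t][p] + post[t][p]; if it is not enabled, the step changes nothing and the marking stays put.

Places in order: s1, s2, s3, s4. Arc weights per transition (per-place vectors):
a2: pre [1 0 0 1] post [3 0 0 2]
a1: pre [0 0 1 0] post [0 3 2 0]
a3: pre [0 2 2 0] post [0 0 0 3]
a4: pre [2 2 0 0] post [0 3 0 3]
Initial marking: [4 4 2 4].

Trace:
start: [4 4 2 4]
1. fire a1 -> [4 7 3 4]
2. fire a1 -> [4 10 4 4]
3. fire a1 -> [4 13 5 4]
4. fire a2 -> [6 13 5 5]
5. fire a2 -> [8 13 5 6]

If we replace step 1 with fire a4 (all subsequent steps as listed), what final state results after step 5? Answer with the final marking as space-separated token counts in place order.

6 11 4 9

(re-executing from step 1 with the substitution; state before step 1: [4 4 2 4])
1. fire a4 -> [2 5 2 7]
2. fire a1 -> [2 8 3 7]
3. fire a1 -> [2 11 4 7]
4. fire a2 -> [4 11 4 8]
5. fire a2 -> [6 11 4 9]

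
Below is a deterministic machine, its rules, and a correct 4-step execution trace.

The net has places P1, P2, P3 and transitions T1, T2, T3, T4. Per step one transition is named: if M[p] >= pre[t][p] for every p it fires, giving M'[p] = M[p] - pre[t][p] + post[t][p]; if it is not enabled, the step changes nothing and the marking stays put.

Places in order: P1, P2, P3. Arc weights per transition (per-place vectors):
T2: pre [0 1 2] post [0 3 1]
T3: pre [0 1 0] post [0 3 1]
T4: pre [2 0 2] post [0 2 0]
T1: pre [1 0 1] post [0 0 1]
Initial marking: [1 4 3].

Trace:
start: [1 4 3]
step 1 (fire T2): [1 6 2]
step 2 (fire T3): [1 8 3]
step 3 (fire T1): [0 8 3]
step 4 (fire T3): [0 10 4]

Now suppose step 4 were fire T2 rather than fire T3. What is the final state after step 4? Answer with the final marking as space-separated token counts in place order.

0 10 2

(re-executing from step 4 with the substitution; state before step 4: [0 8 3])
step 4 (fire T2): [0 10 2]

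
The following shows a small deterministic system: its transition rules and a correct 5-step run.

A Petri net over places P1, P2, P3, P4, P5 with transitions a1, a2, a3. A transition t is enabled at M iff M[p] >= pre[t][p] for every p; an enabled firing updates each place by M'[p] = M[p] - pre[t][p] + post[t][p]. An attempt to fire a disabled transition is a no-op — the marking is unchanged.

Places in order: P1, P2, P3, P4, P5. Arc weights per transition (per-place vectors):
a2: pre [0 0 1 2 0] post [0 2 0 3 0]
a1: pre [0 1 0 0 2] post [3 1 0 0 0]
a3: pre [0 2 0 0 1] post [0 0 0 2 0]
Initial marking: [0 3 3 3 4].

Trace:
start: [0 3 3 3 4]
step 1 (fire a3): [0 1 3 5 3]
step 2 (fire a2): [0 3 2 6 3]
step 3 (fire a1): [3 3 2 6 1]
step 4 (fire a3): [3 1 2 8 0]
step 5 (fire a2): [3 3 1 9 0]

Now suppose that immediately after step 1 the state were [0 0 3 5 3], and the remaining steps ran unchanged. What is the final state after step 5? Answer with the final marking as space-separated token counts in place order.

3 2 1 9 0

state after step 1 := [0 0 3 5 3]
step 2 (fire a2): [0 2 2 6 3]
step 3 (fire a1): [3 2 2 6 1]
step 4 (fire a3): [3 0 2 8 0]
step 5 (fire a2): [3 2 1 9 0]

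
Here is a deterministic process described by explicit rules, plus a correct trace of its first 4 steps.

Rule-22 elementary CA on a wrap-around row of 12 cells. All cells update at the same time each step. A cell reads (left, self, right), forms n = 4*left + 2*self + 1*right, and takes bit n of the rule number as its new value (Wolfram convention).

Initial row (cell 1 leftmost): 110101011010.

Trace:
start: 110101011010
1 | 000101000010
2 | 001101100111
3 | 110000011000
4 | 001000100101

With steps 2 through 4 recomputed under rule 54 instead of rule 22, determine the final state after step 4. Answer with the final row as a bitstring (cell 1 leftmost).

(re-executing steps 2..4 under rule 54; state before step 2: 000101000010)
2 | 001111100111
3 | 110000011000
4 | 001000100101

001000100101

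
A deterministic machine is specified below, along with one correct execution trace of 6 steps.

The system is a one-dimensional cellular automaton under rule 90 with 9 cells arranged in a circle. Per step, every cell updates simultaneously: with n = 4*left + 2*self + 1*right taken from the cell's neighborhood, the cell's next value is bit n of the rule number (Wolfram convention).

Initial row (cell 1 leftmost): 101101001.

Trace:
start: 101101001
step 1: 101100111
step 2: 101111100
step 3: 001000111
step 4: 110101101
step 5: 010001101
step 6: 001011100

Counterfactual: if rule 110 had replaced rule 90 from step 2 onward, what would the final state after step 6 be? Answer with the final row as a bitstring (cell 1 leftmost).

(re-executing steps 2..6 under rule 110; state before step 2: 101100111)
step 2: 111101100
step 3: 100111101
step 4: 101100111
step 5: 111101100
step 6: 100111101

100111101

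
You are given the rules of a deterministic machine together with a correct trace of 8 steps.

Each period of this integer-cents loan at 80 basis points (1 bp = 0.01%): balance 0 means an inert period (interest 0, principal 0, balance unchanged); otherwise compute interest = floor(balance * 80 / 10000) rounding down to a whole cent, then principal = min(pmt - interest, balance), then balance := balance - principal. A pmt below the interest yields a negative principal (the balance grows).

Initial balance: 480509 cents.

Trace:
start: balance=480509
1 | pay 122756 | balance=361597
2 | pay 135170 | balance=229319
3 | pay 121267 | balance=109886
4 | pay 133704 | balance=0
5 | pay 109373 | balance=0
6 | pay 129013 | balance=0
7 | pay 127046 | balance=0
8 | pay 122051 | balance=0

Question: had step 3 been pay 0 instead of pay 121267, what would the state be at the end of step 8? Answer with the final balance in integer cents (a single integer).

(re-executing from step 3 with the substitution; state before step 3: balance=229319)
3 | pay 0 | balance=231153
4 | pay 133704 | balance=99298
5 | pay 109373 | balance=0
6 | pay 129013 | balance=0
7 | pay 127046 | balance=0
8 | pay 122051 | balance=0

0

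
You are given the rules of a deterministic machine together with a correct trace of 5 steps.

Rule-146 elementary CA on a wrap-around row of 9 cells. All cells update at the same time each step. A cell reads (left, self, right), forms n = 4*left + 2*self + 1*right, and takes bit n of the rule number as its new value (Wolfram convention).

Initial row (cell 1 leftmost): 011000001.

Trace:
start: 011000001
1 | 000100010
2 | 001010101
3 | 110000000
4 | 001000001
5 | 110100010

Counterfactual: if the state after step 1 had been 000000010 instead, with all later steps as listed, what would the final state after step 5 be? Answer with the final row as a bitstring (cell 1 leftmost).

001100000

state after step 1 := 000000010
2 | 000000101
3 | 100001000
4 | 010010101
5 | 001100000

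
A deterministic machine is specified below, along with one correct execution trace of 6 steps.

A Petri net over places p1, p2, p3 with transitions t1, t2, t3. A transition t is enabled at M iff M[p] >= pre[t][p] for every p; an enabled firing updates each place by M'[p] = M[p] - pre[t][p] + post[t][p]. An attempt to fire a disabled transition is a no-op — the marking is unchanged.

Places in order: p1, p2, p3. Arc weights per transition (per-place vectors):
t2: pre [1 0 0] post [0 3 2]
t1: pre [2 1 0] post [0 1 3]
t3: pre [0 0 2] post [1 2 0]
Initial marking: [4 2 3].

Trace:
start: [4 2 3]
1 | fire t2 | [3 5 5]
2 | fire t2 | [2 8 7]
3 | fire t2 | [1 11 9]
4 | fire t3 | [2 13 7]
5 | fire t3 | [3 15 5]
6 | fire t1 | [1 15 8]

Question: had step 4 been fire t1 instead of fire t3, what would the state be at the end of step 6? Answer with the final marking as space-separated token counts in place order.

0 13 10

(re-executing from step 4 with the substitution; state before step 4: [1 11 9])
4 | fire t1 | [1 11 9]
5 | fire t3 | [2 13 7]
6 | fire t1 | [0 13 10]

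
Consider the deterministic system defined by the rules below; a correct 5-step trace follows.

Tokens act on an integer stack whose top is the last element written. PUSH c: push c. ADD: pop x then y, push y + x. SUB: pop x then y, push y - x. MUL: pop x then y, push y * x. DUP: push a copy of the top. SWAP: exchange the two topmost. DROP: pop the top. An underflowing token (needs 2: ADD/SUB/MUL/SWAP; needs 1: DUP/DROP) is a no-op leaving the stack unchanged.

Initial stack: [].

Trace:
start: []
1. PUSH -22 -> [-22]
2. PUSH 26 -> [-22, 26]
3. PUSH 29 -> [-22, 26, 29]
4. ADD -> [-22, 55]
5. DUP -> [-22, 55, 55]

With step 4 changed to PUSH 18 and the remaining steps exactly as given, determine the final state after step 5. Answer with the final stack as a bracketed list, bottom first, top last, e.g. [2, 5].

(re-executing from step 4 with the substitution; state before step 4: [-22, 26, 29])
4. PUSH 18 -> [-22, 26, 29, 18]
5. DUP -> [-22, 26, 29, 18, 18]

[-22, 26, 29, 18, 18]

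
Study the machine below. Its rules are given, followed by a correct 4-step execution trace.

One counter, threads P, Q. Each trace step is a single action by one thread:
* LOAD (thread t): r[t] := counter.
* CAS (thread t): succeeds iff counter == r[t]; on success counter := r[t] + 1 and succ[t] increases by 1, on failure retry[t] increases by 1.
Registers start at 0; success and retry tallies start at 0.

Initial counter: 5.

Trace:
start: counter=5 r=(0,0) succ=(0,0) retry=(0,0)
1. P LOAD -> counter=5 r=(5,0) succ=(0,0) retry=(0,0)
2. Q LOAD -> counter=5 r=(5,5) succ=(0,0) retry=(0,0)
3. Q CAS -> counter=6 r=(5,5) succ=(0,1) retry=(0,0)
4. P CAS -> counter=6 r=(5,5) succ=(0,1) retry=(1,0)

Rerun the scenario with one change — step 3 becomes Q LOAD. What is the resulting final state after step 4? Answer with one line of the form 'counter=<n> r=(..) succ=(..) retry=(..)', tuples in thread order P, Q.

counter=6 r=(5,5) succ=(1,0) retry=(0,0)

(re-executing from step 3 with the substitution; state before step 3: counter=5 r=(5,5) succ=(0,0) retry=(0,0))
3. Q LOAD -> counter=5 r=(5,5) succ=(0,0) retry=(0,0)
4. P CAS -> counter=6 r=(5,5) succ=(1,0) retry=(0,0)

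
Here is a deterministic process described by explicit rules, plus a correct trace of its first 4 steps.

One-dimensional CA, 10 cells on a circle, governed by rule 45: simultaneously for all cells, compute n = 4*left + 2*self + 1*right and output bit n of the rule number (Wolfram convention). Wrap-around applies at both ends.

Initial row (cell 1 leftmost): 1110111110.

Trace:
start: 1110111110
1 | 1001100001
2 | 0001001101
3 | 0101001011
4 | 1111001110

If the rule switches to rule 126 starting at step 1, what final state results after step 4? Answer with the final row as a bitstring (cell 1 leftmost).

1110000000

(re-executing steps 1..4 under rule 126; state before step 1: 1110111110)
1 | 1011100011
2 | 1110110110
3 | 1011111111
4 | 1110000000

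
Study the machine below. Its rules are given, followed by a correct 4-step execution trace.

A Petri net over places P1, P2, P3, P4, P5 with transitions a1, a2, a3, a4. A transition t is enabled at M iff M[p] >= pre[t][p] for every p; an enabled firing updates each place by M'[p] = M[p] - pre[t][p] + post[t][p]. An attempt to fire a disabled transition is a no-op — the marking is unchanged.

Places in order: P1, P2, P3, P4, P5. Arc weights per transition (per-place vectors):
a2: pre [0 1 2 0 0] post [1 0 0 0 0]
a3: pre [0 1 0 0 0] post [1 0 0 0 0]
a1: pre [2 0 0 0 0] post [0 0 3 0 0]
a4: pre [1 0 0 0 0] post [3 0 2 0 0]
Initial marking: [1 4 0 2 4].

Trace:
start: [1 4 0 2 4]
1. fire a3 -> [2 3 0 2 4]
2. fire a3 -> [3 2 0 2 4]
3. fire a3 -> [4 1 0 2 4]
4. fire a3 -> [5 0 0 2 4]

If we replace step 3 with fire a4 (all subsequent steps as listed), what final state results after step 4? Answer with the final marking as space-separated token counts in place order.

6 1 2 2 4

(re-executing from step 3 with the substitution; state before step 3: [3 2 0 2 4])
3. fire a4 -> [5 2 2 2 4]
4. fire a3 -> [6 1 2 2 4]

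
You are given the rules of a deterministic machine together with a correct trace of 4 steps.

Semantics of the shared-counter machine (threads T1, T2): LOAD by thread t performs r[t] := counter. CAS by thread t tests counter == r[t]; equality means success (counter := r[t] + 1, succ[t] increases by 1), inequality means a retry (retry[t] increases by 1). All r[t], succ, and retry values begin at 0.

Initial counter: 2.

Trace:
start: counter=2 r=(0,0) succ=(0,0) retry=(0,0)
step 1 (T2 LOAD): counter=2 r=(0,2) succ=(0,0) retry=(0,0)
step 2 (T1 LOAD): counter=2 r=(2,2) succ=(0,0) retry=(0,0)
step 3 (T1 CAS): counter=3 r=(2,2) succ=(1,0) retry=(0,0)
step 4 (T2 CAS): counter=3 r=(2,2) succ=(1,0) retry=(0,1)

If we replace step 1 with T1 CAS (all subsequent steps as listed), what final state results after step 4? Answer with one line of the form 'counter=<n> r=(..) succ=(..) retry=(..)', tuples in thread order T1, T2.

(re-executing from step 1 with the substitution; state before step 1: counter=2 r=(0,0) succ=(0,0) retry=(0,0))
step 1 (T1 CAS): counter=2 r=(0,0) succ=(0,0) retry=(1,0)
step 2 (T1 LOAD): counter=2 r=(2,0) succ=(0,0) retry=(1,0)
step 3 (T1 CAS): counter=3 r=(2,0) succ=(1,0) retry=(1,0)
step 4 (T2 CAS): counter=3 r=(2,0) succ=(1,0) retry=(1,1)

counter=3 r=(2,0) succ=(1,0) retry=(1,1)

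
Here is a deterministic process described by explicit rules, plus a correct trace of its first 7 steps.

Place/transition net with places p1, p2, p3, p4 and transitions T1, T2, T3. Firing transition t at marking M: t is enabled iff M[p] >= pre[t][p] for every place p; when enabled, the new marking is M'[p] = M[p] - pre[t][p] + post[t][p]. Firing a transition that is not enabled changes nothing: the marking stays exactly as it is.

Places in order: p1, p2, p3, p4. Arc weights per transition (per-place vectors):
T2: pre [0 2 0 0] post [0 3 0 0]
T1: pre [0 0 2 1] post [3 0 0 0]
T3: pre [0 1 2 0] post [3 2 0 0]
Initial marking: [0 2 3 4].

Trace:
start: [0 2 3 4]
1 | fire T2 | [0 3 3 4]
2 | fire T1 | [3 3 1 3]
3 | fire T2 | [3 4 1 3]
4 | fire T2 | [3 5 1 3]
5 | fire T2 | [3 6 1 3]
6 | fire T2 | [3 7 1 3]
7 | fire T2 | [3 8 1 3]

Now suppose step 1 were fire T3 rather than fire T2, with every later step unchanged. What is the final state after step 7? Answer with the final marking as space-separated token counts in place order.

3 8 1 4

(re-executing from step 1 with the substitution; state before step 1: [0 2 3 4])
1 | fire T3 | [3 3 1 4]
2 | fire T1 | [3 3 1 4]
3 | fire T2 | [3 4 1 4]
4 | fire T2 | [3 5 1 4]
5 | fire T2 | [3 6 1 4]
6 | fire T2 | [3 7 1 4]
7 | fire T2 | [3 8 1 4]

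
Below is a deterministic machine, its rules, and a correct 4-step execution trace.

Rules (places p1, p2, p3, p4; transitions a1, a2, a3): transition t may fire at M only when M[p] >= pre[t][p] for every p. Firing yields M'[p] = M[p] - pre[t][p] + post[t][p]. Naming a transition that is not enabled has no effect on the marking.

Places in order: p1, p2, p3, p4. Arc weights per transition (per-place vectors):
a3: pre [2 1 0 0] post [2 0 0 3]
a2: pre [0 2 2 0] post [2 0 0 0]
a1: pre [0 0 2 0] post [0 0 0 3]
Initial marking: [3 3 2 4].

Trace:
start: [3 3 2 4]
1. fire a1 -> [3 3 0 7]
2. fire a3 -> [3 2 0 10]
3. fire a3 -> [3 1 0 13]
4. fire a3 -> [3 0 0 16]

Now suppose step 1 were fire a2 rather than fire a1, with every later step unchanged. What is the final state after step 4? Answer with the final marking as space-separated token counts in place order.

5 0 0 7

(re-executing from step 1 with the substitution; state before step 1: [3 3 2 4])
1. fire a2 -> [5 1 0 4]
2. fire a3 -> [5 0 0 7]
3. fire a3 -> [5 0 0 7]
4. fire a3 -> [5 0 0 7]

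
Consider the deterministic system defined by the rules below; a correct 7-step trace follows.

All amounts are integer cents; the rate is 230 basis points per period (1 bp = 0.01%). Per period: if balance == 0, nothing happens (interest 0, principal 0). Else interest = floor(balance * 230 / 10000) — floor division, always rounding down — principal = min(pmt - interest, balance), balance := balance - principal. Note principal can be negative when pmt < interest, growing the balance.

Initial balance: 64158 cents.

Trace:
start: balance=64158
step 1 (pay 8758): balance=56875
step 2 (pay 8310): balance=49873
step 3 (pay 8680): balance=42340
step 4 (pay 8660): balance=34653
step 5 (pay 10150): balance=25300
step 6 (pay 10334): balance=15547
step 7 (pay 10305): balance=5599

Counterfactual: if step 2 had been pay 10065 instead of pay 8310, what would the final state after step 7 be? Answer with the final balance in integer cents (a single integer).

(re-executing from step 2 with the substitution; state before step 2: balance=56875)
step 2 (pay 10065): balance=48118
step 3 (pay 8680): balance=40544
step 4 (pay 8660): balance=32816
step 5 (pay 10150): balance=23420
step 6 (pay 10334): balance=13624
step 7 (pay 10305): balance=3632

3632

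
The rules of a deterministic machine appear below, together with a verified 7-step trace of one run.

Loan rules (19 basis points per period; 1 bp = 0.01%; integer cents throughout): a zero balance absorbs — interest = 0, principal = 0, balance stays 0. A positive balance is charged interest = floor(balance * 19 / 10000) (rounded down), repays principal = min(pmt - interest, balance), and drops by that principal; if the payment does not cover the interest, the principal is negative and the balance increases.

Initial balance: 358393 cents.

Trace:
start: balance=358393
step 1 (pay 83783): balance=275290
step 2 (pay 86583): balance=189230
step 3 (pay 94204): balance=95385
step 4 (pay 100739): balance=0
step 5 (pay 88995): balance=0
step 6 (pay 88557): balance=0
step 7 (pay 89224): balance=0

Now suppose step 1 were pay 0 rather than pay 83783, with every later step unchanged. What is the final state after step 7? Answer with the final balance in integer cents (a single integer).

(re-executing from step 1 with the substitution; state before step 1: balance=358393)
step 1 (pay 0): balance=359073
step 2 (pay 86583): balance=273172
step 3 (pay 94204): balance=179487
step 4 (pay 100739): balance=79089
step 5 (pay 88995): balance=0
step 6 (pay 88557): balance=0
step 7 (pay 89224): balance=0

0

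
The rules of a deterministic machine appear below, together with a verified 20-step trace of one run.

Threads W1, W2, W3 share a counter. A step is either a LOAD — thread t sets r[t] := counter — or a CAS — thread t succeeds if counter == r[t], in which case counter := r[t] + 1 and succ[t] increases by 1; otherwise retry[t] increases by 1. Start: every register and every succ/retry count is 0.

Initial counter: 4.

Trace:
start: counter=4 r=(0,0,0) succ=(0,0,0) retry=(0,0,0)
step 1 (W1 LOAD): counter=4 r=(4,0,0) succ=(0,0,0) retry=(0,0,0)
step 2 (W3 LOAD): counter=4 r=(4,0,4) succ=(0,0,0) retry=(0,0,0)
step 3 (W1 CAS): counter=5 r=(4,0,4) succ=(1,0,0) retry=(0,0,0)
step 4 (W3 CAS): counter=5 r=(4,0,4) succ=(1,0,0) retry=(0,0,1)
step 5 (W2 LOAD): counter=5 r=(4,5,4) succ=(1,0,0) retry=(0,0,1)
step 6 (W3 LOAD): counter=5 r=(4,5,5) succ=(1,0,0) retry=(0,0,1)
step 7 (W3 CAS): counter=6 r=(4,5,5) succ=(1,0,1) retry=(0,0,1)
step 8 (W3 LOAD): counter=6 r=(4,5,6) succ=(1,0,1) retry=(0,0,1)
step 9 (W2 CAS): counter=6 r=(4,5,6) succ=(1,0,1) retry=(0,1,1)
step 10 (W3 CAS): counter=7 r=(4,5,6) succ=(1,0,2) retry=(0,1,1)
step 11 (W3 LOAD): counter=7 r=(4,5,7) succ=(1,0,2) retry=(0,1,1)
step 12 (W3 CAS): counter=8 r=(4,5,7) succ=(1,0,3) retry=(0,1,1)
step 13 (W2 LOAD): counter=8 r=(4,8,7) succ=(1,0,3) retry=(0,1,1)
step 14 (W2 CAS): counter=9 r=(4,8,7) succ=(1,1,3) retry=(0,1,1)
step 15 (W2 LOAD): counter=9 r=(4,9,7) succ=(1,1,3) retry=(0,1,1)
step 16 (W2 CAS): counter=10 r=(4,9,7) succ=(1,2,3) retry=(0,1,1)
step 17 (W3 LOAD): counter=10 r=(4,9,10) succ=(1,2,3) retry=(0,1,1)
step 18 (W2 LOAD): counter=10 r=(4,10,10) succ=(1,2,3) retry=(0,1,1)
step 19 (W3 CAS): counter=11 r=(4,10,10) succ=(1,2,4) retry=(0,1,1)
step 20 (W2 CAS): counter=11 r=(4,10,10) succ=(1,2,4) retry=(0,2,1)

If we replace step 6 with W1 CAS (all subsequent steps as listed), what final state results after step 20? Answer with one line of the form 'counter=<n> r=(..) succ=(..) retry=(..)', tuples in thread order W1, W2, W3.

(re-executing from step 6 with the substitution; state before step 6: counter=5 r=(4,5,4) succ=(1,0,0) retry=(0,0,1))
step 6 (W1 CAS): counter=5 r=(4,5,4) succ=(1,0,0) retry=(1,0,1)
step 7 (W3 CAS): counter=5 r=(4,5,4) succ=(1,0,0) retry=(1,0,2)
step 8 (W3 LOAD): counter=5 r=(4,5,5) succ=(1,0,0) retry=(1,0,2)
step 9 (W2 CAS): counter=6 r=(4,5,5) succ=(1,1,0) retry=(1,0,2)
step 10 (W3 CAS): counter=6 r=(4,5,5) succ=(1,1,0) retry=(1,0,3)
step 11 (W3 LOAD): counter=6 r=(4,5,6) succ=(1,1,0) retry=(1,0,3)
step 12 (W3 CAS): counter=7 r=(4,5,6) succ=(1,1,1) retry=(1,0,3)
step 13 (W2 LOAD): counter=7 r=(4,7,6) succ=(1,1,1) retry=(1,0,3)
step 14 (W2 CAS): counter=8 r=(4,7,6) succ=(1,2,1) retry=(1,0,3)
step 15 (W2 LOAD): counter=8 r=(4,8,6) succ=(1,2,1) retry=(1,0,3)
step 16 (W2 CAS): counter=9 r=(4,8,6) succ=(1,3,1) retry=(1,0,3)
step 17 (W3 LOAD): counter=9 r=(4,8,9) succ=(1,3,1) retry=(1,0,3)
step 18 (W2 LOAD): counter=9 r=(4,9,9) succ=(1,3,1) retry=(1,0,3)
step 19 (W3 CAS): counter=10 r=(4,9,9) succ=(1,3,2) retry=(1,0,3)
step 20 (W2 CAS): counter=10 r=(4,9,9) succ=(1,3,2) retry=(1,1,3)

counter=10 r=(4,9,9) succ=(1,3,2) retry=(1,1,3)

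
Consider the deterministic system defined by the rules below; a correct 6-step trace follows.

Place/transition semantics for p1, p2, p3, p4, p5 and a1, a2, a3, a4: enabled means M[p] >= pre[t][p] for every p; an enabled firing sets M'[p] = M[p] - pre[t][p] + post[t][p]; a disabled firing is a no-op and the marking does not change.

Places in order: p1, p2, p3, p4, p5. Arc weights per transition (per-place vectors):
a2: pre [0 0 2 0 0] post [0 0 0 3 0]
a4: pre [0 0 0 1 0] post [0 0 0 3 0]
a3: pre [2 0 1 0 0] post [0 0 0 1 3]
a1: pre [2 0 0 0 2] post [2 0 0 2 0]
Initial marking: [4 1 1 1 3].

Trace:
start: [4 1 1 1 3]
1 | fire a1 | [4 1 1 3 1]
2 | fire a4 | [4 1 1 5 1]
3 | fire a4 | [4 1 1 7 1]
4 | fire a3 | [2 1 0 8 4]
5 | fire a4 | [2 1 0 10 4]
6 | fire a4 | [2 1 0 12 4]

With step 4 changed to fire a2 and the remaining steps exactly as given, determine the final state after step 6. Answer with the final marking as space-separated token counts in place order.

(re-executing from step 4 with the substitution; state before step 4: [4 1 1 7 1])
4 | fire a2 | [4 1 1 7 1]
5 | fire a4 | [4 1 1 9 1]
6 | fire a4 | [4 1 1 11 1]

4 1 1 11 1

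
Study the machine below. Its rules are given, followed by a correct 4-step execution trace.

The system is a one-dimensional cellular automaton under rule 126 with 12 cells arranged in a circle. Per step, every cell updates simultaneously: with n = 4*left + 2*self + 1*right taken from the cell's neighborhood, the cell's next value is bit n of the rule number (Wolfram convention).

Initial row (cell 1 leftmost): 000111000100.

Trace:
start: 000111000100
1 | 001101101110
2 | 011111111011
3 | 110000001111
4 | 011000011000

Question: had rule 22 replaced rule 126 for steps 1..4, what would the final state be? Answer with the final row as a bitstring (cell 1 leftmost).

(re-executing steps 1..4 under rule 22; state before step 1: 000111000100)
1 | 001000101110
2 | 011101100001
3 | 000000010011
4 | 100000111100

100000111100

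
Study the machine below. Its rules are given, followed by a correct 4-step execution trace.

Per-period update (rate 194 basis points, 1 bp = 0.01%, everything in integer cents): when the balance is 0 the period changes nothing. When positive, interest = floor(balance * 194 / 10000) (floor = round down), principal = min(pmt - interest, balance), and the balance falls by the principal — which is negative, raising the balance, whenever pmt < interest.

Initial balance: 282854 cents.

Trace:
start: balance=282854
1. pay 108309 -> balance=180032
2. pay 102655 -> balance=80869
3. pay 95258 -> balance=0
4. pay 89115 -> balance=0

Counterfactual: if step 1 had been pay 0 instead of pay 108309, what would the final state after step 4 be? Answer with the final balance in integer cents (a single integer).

(re-executing from step 1 with the substitution; state before step 1: balance=282854)
1. pay 0 -> balance=288341
2. pay 102655 -> balance=191279
3. pay 95258 -> balance=99731
4. pay 89115 -> balance=12550

12550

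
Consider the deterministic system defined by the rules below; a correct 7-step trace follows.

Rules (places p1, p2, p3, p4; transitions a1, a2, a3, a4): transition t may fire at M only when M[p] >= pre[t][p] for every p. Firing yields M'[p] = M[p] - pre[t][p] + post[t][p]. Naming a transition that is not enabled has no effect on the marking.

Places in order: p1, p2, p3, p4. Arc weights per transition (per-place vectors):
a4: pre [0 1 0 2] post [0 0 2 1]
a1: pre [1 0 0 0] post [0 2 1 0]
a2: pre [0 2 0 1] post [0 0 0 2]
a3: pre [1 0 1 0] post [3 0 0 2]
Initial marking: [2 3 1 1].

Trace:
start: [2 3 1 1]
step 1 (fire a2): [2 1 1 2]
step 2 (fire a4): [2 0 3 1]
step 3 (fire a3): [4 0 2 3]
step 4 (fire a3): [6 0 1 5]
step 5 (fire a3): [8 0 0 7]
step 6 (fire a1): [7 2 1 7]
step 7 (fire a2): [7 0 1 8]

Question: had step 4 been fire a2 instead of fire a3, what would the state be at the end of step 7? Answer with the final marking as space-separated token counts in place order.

5 0 2 6

(re-executing from step 4 with the substitution; state before step 4: [4 0 2 3])
step 4 (fire a2): [4 0 2 3]
step 5 (fire a3): [6 0 1 5]
step 6 (fire a1): [5 2 2 5]
step 7 (fire a2): [5 0 2 6]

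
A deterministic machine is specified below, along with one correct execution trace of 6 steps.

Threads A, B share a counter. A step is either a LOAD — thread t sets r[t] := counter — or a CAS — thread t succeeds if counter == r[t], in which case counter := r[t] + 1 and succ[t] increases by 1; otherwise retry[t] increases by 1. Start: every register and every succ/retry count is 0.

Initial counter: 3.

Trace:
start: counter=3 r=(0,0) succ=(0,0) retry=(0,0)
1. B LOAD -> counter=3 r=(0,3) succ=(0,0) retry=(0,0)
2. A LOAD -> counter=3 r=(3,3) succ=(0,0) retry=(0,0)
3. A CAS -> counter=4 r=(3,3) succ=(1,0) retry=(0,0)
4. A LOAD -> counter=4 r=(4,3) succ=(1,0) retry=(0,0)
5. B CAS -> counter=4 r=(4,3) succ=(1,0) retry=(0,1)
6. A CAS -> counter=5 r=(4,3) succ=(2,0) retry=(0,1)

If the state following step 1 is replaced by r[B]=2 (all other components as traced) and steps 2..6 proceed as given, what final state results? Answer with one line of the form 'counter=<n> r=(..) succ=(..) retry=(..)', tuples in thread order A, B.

state after step 1 := counter=3 r=(0,2) succ=(0,0) retry=(0,0)
2. A LOAD -> counter=3 r=(3,2) succ=(0,0) retry=(0,0)
3. A CAS -> counter=4 r=(3,2) succ=(1,0) retry=(0,0)
4. A LOAD -> counter=4 r=(4,2) succ=(1,0) retry=(0,0)
5. B CAS -> counter=4 r=(4,2) succ=(1,0) retry=(0,1)
6. A CAS -> counter=5 r=(4,2) succ=(2,0) retry=(0,1)

counter=5 r=(4,2) succ=(2,0) retry=(0,1)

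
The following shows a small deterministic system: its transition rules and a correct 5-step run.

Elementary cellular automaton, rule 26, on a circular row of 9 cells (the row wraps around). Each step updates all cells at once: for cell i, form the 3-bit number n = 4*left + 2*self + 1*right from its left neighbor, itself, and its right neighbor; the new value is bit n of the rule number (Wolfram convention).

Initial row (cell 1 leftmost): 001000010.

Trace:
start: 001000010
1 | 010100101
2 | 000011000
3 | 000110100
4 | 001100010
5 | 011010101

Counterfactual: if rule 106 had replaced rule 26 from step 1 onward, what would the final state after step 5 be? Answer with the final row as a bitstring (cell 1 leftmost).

001000100

(re-executing steps 1..5 under rule 106; state before step 1: 001000010)
1 | 010000100
2 | 100001000
3 | 000010001
4 | 000100010
5 | 001000100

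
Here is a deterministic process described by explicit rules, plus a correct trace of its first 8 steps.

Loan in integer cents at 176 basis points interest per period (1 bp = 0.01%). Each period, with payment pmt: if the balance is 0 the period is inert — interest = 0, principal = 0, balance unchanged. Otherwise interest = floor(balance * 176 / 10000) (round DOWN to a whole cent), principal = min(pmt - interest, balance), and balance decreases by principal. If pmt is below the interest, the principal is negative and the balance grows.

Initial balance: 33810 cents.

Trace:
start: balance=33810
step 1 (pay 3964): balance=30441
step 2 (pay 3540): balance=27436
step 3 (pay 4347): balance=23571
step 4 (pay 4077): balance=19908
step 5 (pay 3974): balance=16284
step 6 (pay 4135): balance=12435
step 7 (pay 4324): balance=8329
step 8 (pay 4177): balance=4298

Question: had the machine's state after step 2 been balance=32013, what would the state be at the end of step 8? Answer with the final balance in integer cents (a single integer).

state after step 2 := balance=32013
step 3 (pay 4347): balance=28229
step 4 (pay 4077): balance=24648
step 5 (pay 3974): balance=21107
step 6 (pay 4135): balance=17343
step 7 (pay 4324): balance=13324
step 8 (pay 4177): balance=9381

9381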